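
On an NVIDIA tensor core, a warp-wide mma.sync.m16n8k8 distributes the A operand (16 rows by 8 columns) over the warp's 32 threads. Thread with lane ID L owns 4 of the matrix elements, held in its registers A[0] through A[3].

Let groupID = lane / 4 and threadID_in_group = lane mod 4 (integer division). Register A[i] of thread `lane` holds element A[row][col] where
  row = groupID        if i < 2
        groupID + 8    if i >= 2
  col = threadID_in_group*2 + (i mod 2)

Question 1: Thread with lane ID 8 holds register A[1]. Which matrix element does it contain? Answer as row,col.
lane 8=>8/4=2, 8 mod 4=0
i=1  r:2+0=>2  c:2·0+1=>1

2,1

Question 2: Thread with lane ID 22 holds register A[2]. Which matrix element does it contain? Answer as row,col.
22: gr=5,th=2
[2] (5+8,2*2+0) = (13,4)

13,4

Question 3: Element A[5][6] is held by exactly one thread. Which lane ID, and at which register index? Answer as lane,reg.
r=5->g=5,rb=0  c=6->t=3,b0=0
L=5*4+3=23  i=0*2+0=0

23,0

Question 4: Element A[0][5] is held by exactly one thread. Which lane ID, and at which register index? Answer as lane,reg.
2,1

r: 0->gid=0,r8=0  c: 5->tid=2,i&1=1
L=0*4+2=2  i=0*2+1=1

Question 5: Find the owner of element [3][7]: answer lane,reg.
15,1

r=3→G=3,rhi=0  c=7→T=3,p=1
L=3*4+3=15  i=0*2+1=1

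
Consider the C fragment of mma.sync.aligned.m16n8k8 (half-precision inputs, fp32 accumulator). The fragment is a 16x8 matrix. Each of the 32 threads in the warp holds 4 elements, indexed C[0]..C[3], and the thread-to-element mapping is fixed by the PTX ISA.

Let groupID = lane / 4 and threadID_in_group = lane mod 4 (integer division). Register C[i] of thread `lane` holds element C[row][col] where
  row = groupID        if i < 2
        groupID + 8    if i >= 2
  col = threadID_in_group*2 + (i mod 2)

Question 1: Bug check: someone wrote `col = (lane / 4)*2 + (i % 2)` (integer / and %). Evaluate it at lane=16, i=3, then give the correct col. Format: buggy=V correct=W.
`(lane / 4)*2 + (i % 2)`[16,3]->9
lane 16: g=4 (16/4), t=0 (16%4)
i=3: r=4+8=12, c=0*2+1=1
col: 9 vs 1

buggy=9 correct=1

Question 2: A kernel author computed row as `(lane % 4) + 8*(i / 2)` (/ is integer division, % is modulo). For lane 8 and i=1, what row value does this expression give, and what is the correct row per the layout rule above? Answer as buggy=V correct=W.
buggy=0 correct=2

`(lane % 4) + 8*(i / 2)`[8,1]->0
lane 8: g=2 (8/4), t=0 (8%4)
i=1: r=2+0=2, c=0*2+1=1
row: 0 vs 2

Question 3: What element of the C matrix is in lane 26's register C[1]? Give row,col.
6,5

lane 26→26/4=6, 26 mod 4=2
i=1  r:6+0→6  c:2·2+1→5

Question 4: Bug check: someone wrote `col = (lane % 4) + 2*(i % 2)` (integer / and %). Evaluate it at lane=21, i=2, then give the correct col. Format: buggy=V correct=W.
buggy=1 correct=2

`(lane % 4) + 2*(i % 2)`[21,2]->1
lane 21->21/4=5, 21 mod 4=1
i=2  r:5+8->13  c:2·1+0->2
col: 1 vs 2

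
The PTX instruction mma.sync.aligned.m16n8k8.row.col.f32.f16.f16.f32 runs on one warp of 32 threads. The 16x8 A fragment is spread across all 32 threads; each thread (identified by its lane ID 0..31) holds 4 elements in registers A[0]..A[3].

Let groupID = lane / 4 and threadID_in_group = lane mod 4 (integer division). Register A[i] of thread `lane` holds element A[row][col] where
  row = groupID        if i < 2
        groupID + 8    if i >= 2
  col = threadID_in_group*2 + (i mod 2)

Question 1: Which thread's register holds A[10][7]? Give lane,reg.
r=10→G=2,rhi=1  c=7→T=3,p=1
L=2*4+3=11  i=1*2+1=3

11,3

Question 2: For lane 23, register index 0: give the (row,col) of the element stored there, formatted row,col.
23: gr=5,th=3
[0] (5+0,3*2+0) = (5,6)

5,6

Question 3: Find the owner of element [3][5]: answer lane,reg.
r: 3->gid=3,r8=0  c: 5->tid=2,i&1=1
L=3*4+2=14  i=0*2+1=1

14,1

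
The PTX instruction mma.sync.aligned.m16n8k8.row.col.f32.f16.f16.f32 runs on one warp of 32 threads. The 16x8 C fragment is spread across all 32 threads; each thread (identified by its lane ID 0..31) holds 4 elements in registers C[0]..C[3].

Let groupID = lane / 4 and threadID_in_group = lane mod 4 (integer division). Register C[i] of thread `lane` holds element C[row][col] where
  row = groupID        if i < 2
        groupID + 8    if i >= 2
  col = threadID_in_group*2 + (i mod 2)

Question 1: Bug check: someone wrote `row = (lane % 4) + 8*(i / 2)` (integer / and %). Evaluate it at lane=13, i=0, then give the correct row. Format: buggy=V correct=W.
buggy=1 correct=3

`(lane % 4) + 8*(i / 2)`[13,0]⇒1
lane 13: gr=3 (13/4), th=1 (13%4)
i=0: r=3+0=3, c=1*2+0=2
row: 1 vs 3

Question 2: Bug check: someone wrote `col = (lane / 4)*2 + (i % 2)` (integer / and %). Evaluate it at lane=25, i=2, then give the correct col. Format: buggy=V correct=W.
`(lane / 4)*2 + (i % 2)`[25,2]→12
25: G=6,T=1
[2] (6+8,1*2+0) = (14,2)
col: 12 vs 2

buggy=12 correct=2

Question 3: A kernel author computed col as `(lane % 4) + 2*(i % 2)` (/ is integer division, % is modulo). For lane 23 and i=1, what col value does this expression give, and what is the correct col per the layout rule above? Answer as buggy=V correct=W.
`(lane % 4) + 2*(i % 2)`[23,1]⇒5
23: gr=5,th=3
[1] (5+0,3*2+1) = (5,7)
col: 5 vs 7

buggy=5 correct=7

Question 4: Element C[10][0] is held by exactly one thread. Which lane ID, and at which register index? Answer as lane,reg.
r=10→G=2,rhi=1  c=0→T=0,p=0
L=2*4+0=8  i=1*2+0=2

8,2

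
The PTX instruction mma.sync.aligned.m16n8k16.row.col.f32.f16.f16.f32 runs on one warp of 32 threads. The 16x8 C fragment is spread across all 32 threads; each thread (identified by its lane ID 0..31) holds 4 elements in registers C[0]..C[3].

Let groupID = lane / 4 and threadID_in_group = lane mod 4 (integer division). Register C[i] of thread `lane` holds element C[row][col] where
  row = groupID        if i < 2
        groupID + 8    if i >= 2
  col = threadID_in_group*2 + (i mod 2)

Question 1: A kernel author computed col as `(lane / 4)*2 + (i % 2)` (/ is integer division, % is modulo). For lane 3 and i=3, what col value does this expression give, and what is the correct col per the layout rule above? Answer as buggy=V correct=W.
buggy=1 correct=7

`(lane / 4)*2 + (i % 2)`[3,3]⇒1
lane 3⇒3/4=0, 3 mod 4=3
i=3  r:0+8⇒8  c:2·3+1⇒7
col: 1 vs 7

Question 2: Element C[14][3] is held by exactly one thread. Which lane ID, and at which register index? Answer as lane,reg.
r=14->g=6,rb=1  c=3->t=1,b0=1
L=6*4+1=25  i=1*2+1=3

25,3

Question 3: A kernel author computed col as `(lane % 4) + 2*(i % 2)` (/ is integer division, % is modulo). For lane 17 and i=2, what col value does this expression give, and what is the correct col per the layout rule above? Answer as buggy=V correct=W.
`(lane % 4) + 2*(i % 2)`[17,2]->1
17: gid=4,tid=1
[2] (4+8,1*2+0) = (12,2)
col: 1 vs 2

buggy=1 correct=2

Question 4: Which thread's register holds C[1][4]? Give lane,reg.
r:1=>grp=1,rB=0  c:4=>tig=2,lo=0
L=1*4+2=6  i=0*2+0=0

6,0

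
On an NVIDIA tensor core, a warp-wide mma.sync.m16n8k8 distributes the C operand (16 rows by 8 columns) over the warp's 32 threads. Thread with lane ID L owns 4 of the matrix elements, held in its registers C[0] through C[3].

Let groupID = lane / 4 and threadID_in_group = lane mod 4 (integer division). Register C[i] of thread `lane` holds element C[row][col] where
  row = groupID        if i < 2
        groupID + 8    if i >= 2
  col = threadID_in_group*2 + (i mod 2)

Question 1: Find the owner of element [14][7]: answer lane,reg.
27,3

r=14⇒gr=6,Rb=1  c=7⇒th=3,odd=1
L=6*4+3=27  i=1*2+1=3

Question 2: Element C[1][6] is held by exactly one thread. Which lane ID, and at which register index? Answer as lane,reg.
r=1⇒gr=1,Rb=0  c=6⇒th=3,odd=0
L=1*4+3=7  i=0*2+0=0

7,0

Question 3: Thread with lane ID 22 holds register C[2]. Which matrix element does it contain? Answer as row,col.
13,4

22: gr=5,th=2
[2] (5+8,2*2+0) = (13,4)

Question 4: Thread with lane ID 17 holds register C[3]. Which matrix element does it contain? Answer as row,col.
12,3

lane 17: g=4 (17/4), t=1 (17%4)
i=3: r=4+8=12, c=1*2+1=3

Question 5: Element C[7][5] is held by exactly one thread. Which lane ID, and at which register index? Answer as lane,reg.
r: 7->gid=7,r8=0  c: 5->tid=2,i&1=1
L=7*4+2=30  i=0*2+1=1

30,1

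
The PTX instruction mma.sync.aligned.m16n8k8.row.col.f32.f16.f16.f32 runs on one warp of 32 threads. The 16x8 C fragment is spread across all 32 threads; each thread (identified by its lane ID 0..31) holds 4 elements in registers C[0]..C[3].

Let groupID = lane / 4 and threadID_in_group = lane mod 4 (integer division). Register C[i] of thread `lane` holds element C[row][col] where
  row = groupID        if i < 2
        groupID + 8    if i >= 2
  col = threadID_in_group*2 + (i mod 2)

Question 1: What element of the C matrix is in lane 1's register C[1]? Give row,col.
1: gid=0,tid=1
[1] (0+0,1*2+1) = (0,3)

0,3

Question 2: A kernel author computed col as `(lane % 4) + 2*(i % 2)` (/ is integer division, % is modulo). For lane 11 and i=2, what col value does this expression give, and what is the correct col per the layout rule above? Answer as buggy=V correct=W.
`(lane % 4) + 2*(i % 2)`[11,2]->3
11: gid=2,tid=3
[2] (2+8,3*2+0) = (10,6)
col: 3 vs 6

buggy=3 correct=6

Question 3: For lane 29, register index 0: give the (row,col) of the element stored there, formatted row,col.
7,2

lane 29: g=7 (29/4), t=1 (29%4)
i=0: r=7+0=7, c=1*2+0=2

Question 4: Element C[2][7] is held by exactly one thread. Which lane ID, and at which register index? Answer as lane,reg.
r: 2->gid=2,r8=0  c: 7->tid=3,i&1=1
L=2*4+3=11  i=0*2+1=1

11,1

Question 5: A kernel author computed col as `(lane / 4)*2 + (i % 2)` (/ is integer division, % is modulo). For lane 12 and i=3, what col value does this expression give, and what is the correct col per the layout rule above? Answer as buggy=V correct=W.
`(lane / 4)*2 + (i % 2)`[12,3]⇒7
L=12⇒gr=12>>2=3, th=12&3=0
[3]⇒row 3+8=11  col 0·2+1=1
col: 7 vs 1

buggy=7 correct=1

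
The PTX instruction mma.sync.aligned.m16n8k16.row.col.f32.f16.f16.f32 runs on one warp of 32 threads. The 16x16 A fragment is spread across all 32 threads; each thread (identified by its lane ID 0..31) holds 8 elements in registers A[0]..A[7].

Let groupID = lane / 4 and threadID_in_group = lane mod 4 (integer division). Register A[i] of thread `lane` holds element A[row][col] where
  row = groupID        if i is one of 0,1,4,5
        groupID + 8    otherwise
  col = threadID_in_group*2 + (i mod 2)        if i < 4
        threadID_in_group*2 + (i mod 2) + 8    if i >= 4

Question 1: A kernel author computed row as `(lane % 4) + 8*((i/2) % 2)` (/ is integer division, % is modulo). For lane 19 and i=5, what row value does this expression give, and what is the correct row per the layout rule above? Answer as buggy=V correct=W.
`(lane % 4) + 8*((i/2) % 2)`[19,5]->3
19: g=4,t=3
[5] (4+0,3*2+1+8) = (4,15)
row: 3 vs 4

buggy=3 correct=4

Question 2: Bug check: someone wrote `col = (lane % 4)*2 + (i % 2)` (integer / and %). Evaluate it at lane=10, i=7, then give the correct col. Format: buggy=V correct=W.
`(lane % 4)*2 + (i % 2)`[10,7]→5
lane 10→10/4=2, 10 mod 4=2
i=7  r:2+8→10  c:2·2+1+8→13
col: 5 vs 13

buggy=5 correct=13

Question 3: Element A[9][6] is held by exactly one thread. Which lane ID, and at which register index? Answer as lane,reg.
7,2

r: 9->gid=1,r8=1  c: 6->c8=0,tid=3,i&1=0
L=1*4+3=7  i=0*4+1*2+0=2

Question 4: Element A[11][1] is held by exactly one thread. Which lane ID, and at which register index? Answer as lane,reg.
r:11=>grp=3,rB=1  c:1=>cB=0,tig=0,lo=1
L=3*4+0=12  i=0*4+1*2+1=3

12,3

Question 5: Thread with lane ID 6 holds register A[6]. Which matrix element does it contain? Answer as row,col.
9,12

L=6->g=6>>2=1, t=6&3=2
[6]->row 1+8=9  col 2·2+0+8=12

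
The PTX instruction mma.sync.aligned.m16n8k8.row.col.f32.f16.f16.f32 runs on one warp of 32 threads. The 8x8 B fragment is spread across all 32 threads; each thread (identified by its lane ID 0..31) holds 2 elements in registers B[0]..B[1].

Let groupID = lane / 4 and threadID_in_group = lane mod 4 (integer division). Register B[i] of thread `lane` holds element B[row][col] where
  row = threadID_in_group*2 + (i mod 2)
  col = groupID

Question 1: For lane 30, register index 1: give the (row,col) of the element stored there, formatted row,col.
lane 30->30/4=7, 30 mod 4=2
i=1  r:2·2+1->5  c:7

5,7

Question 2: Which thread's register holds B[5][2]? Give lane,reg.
10,1

c=2→G=2  r=5→T=2,p=1
L=2*4+2=10  i=1=1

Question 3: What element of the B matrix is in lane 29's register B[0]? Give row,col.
2,7

L=29->g=29>>2=7, t=29&3=1
[0]->row 1·2+0=2  col g=7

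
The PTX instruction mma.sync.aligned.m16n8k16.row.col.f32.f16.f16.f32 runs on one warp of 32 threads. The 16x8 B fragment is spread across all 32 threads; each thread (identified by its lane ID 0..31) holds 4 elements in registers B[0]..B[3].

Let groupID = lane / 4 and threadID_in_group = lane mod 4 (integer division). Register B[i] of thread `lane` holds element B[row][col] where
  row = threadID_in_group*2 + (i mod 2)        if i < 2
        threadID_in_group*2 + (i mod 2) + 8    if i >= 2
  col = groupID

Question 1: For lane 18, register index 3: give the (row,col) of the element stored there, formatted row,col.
13,4

lane 18: grp=4 (18/4), tig=2 (18%4)
i=3: r=2*2+1+8=13, c=grp=4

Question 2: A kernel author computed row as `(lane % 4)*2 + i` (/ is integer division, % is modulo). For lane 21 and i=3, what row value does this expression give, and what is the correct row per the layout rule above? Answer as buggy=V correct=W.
buggy=5 correct=11

`(lane % 4)*2 + i`[21,3]→5
21: G=5,T=1
[3] (1*2+1+8,5) = (11,5)
row: 5 vs 11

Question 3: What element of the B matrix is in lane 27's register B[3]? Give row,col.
15,6

L=27->gid=27>>2=6, tid=27&3=3
[3]->row 3·2+1+8=15  col gid=6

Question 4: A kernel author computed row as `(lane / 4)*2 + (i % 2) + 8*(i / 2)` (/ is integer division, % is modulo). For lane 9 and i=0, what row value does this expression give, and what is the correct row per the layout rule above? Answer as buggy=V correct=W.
buggy=4 correct=2

`(lane / 4)*2 + (i % 2) + 8*(i / 2)`[9,0]=>4
L=9=>grp=9>>2=2, tig=9&3=1
[0]=>row 1·2+0+0=2  col grp=2
row: 4 vs 2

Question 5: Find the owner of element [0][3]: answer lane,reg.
c:3=>grp=3  r:0=>rB=0,tig=0,lo=0
L=3*4+0=12  i=0*2+0=0

12,0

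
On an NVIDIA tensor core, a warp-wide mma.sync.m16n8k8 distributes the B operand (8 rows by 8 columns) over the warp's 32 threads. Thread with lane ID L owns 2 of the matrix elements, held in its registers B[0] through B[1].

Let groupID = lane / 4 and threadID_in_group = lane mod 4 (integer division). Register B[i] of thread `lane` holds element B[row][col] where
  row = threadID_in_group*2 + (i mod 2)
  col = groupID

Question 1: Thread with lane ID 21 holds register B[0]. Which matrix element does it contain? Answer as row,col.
2,5

L=21=>grp=21>>2=5, tig=21&3=1
[0]=>row 1·2+0=2  col grp=5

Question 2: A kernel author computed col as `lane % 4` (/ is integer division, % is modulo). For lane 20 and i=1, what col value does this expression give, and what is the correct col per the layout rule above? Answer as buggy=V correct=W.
`lane % 4`[20,1]->0
lane 20->20/4=5, 20 mod 4=0
i=1  r:2·0+1->1  c:5
col: 0 vs 5

buggy=0 correct=5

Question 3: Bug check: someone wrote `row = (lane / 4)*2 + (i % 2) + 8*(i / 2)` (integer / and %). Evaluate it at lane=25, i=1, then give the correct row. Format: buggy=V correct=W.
`(lane / 4)*2 + (i % 2) + 8*(i / 2)`[25,1]=>13
lane 25: grp=6 (25/4), tig=1 (25%4)
i=1: r=1*2+1=3, c=grp=6
row: 13 vs 3

buggy=13 correct=3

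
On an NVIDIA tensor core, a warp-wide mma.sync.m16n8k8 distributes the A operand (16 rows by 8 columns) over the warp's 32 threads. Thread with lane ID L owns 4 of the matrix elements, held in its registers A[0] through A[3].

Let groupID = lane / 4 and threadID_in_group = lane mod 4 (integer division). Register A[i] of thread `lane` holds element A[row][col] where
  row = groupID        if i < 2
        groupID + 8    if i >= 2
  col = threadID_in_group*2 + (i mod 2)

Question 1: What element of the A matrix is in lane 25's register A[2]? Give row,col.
lane 25->25/4=6, 25 mod 4=1
i=2  r:6+8->14  c:2·1+0->2

14,2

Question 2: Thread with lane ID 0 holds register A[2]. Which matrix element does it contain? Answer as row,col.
lane 0: gid=0 (0/4), tid=0 (0%4)
i=2: r=0+8=8, c=0*2+0=0

8,0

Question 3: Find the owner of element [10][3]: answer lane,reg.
r: 10->gid=2,r8=1  c: 3->tid=1,i&1=1
L=2*4+1=9  i=1*2+1=3

9,3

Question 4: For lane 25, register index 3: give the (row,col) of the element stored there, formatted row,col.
lane 25: g=6 (25/4), t=1 (25%4)
i=3: r=6+8=14, c=1*2+1=3

14,3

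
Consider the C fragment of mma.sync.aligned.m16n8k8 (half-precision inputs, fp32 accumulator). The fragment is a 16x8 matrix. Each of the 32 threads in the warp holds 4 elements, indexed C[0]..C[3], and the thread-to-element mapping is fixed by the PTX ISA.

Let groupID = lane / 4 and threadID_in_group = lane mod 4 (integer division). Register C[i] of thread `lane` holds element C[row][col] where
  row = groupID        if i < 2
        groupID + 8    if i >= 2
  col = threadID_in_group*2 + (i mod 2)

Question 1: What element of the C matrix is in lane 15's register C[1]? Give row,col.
3,7

lane 15: gid=3 (15/4), tid=3 (15%4)
i=1: r=3+0=3, c=3*2+1=7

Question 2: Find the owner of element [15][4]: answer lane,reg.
r: 15->gid=7,r8=1  c: 4->tid=2,i&1=0
L=7*4+2=30  i=1*2+0=2

30,2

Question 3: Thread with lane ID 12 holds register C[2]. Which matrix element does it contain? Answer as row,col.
11,0

12: G=3,T=0
[2] (3+8,0*2+0) = (11,0)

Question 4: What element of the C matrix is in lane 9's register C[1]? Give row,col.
lane 9->9/4=2, 9 mod 4=1
i=1  r:2+0->2  c:2·1+1->3

2,3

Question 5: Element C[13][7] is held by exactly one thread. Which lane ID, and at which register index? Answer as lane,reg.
23,3

r=13→G=5,rhi=1  c=7→T=3,p=1
L=5*4+3=23  i=1*2+1=3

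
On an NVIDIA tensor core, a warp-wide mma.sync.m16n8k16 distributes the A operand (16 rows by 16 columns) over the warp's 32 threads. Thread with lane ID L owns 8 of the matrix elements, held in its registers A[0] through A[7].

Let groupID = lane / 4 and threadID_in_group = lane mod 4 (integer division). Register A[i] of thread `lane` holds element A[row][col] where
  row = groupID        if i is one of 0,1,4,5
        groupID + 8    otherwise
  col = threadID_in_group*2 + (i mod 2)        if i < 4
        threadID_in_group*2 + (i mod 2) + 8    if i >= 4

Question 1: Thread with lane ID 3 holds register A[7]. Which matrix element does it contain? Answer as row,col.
3: g=0,t=3
[7] (0+8,3*2+1+8) = (8,15)

8,15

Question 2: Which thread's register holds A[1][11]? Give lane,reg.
5,5

r: 1->gid=1,r8=0  c: 11->c8=1,tid=1,i&1=1
L=1*4+1=5  i=1*4+0*2+1=5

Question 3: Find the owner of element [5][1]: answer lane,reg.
r:5=>grp=5,rB=0  c:1=>cB=0,tig=0,lo=1
L=5*4+0=20  i=0*4+0*2+1=1

20,1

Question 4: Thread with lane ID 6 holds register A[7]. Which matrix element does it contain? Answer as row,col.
lane 6→6/4=1, 6 mod 4=2
i=7  r:1+8→9  c:2·2+1+8→13

9,13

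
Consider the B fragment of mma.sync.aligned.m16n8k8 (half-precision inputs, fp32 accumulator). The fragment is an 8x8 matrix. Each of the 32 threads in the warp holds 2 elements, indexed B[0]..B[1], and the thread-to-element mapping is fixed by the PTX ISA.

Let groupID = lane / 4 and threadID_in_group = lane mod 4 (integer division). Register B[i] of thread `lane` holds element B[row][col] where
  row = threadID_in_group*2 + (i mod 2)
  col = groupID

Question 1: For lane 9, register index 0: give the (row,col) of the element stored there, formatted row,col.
2,2

9: gr=2,th=1
[0] (1*2+0,2) = (2,2)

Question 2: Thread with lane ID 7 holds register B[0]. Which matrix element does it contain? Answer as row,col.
lane 7: grp=1 (7/4), tig=3 (7%4)
i=0: r=3*2+0=6, c=grp=1

6,1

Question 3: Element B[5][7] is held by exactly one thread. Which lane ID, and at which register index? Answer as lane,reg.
c=7→G=7  r=5→T=2,p=1
L=7*4+2=30  i=1=1

30,1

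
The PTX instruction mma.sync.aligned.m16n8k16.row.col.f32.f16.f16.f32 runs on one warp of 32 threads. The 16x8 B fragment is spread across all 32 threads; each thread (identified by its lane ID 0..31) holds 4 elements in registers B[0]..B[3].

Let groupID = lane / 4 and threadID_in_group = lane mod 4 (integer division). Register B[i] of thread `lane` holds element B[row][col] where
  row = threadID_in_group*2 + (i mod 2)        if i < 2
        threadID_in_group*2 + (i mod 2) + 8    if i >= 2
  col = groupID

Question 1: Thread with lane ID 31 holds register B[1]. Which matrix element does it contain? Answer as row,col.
7,7

lane 31->31/4=7, 31 mod 4=3
i=1  r:2·3+1+0->7  c:7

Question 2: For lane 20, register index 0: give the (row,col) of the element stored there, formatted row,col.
0,5

lane 20->20/4=5, 20 mod 4=0
i=0  r:2·0+0+0->0  c:5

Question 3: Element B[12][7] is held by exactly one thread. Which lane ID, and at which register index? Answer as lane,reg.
c=7->g=7  r=12->rb=1,t=2,b0=0
L=7*4+2=30  i=1*2+0=2

30,2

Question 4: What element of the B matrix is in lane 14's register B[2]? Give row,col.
12,3

lane 14: grp=3 (14/4), tig=2 (14%4)
i=2: r=2*2+0+8=12, c=grp=3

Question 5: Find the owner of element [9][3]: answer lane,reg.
c=3->g=3  r=9->rb=1,t=0,b0=1
L=3*4+0=12  i=1*2+1=3

12,3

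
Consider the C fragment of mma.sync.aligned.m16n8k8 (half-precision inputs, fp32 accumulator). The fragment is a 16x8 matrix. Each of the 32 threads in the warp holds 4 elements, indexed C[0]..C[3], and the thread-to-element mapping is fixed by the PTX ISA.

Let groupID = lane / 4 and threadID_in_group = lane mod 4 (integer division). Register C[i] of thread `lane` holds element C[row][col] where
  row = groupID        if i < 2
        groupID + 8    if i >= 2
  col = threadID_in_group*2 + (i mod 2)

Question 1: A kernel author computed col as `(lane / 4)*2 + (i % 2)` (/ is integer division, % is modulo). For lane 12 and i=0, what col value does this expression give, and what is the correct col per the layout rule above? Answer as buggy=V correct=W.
buggy=6 correct=0

`(lane / 4)*2 + (i % 2)`[12,0]⇒6
L=12⇒gr=12>>2=3, th=12&3=0
[0]⇒row 3+0=3  col 0·2+0=0
col: 6 vs 0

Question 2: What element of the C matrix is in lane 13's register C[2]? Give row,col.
11,2

13: gid=3,tid=1
[2] (3+8,1*2+0) = (11,2)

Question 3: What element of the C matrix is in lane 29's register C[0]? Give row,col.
7,2

L=29->gid=29>>2=7, tid=29&3=1
[0]->row 7+0=7  col 1·2+0=2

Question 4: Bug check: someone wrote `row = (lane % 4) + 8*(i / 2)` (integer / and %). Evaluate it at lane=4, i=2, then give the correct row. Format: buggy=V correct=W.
`(lane % 4) + 8*(i / 2)`[4,2]→8
L=4→G=4>>2=1, T=4&3=0
[2]→row 1+8=9  col 0·2+0=0
row: 8 vs 9

buggy=8 correct=9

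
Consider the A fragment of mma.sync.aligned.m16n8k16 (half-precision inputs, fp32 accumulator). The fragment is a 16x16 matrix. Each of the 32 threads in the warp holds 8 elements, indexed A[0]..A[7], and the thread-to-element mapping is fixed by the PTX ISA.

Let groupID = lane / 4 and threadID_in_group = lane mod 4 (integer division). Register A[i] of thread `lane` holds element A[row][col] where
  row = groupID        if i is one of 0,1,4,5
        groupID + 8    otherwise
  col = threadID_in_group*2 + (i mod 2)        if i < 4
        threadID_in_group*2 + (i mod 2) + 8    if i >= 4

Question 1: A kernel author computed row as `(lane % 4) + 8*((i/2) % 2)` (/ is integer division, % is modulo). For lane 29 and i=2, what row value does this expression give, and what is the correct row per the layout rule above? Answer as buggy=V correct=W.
`(lane % 4) + 8*((i/2) % 2)`[29,2]->9
L=29->g=29>>2=7, t=29&3=1
[2]->row 7+8=15  col 1·2+0+0=2
row: 9 vs 15

buggy=9 correct=15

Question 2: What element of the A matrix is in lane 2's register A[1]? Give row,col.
0,5

lane 2: gr=0 (2/4), th=2 (2%4)
i=1: r=0+0=0, c=2*2+1+0=5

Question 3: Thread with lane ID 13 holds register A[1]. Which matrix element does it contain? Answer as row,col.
3,3

lane 13: g=3 (13/4), t=1 (13%4)
i=1: r=3+0=3, c=1*2+1+0=3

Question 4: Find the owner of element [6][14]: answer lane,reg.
r: 6->gid=6,r8=0  c: 14->c8=1,tid=3,i&1=0
L=6*4+3=27  i=1*4+0*2+0=4

27,4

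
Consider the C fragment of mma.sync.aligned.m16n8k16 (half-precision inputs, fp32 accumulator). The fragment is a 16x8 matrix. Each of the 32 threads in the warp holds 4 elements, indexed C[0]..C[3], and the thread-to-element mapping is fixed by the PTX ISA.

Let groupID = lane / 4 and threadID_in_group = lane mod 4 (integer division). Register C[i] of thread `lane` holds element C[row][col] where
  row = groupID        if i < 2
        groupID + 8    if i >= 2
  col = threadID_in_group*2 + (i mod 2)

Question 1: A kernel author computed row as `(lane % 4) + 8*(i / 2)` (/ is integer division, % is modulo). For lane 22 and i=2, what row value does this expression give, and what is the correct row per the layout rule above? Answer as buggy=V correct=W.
buggy=10 correct=13

`(lane % 4) + 8*(i / 2)`[22,2]->10
lane 22->22/4=5, 22 mod 4=2
i=2  r:5+8->13  c:2·2+0->4
row: 10 vs 13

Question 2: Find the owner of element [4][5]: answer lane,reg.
18,1

r: 4->gid=4,r8=0  c: 5->tid=2,i&1=1
L=4*4+2=18  i=0*2+1=1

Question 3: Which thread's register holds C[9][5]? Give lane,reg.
6,3

r: 9->gid=1,r8=1  c: 5->tid=2,i&1=1
L=1*4+2=6  i=1*2+1=3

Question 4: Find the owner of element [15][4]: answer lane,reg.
30,2

r=15⇒gr=7,Rb=1  c=4⇒th=2,odd=0
L=7*4+2=30  i=1*2+0=2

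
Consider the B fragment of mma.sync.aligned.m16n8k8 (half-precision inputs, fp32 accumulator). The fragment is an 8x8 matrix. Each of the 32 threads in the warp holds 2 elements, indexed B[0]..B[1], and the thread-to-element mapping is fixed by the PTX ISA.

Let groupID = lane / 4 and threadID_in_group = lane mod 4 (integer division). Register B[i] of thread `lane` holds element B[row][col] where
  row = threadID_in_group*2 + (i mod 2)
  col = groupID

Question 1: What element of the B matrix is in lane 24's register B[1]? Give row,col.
1,6

lane 24→24/4=6, 24 mod 4=0
i=1  r:2·0+1→1  c:6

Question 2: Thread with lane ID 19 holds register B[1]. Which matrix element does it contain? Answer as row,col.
7,4

19: gr=4,th=3
[1] (3*2+1,4) = (7,4)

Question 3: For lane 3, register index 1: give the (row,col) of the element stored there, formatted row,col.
3: g=0,t=3
[1] (3*2+1,0) = (7,0)

7,0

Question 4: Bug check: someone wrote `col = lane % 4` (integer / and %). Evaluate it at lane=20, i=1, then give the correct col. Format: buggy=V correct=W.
`lane % 4`[20,1]⇒0
L=20⇒gr=20>>2=5, th=20&3=0
[1]⇒row 0·2+1=1  col gr=5
col: 0 vs 5

buggy=0 correct=5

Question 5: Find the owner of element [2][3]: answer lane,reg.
c:3=>grp=3  r:2=>tig=1,lo=0
L=3*4+1=13  i=0=0

13,0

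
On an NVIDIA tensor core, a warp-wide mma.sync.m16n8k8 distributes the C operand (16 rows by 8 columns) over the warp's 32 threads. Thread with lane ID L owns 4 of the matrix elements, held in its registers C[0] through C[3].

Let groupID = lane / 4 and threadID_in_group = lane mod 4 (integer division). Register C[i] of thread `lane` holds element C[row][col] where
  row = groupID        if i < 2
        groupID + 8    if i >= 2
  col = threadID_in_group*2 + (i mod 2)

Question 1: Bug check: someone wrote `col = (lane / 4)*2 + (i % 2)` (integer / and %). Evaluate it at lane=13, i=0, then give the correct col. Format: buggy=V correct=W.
`(lane / 4)*2 + (i % 2)`[13,0]⇒6
13: gr=3,th=1
[0] (3+0,1*2+0) = (3,2)
col: 6 vs 2

buggy=6 correct=2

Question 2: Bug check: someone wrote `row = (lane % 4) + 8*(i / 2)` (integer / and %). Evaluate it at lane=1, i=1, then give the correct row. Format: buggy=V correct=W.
`(lane % 4) + 8*(i / 2)`[1,1]=>1
1: grp=0,tig=1
[1] (0+0,1*2+1) = (0,3)
row: 1 vs 0

buggy=1 correct=0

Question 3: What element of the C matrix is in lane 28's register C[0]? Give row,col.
lane 28: grp=7 (28/4), tig=0 (28%4)
i=0: r=7+0=7, c=0*2+0=0

7,0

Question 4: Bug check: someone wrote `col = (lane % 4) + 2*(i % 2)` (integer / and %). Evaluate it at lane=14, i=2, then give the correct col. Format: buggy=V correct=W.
`(lane % 4) + 2*(i % 2)`[14,2]->2
14: g=3,t=2
[2] (3+8,2*2+0) = (11,4)
col: 2 vs 4

buggy=2 correct=4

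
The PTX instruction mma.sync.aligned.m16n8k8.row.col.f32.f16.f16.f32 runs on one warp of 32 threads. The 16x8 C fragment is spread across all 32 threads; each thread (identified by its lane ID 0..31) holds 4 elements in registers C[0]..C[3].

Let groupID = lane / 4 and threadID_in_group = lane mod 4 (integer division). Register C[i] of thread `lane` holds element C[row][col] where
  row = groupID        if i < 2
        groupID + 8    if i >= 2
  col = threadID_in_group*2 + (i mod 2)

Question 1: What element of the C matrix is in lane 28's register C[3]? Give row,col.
L=28⇒gr=28>>2=7, th=28&3=0
[3]⇒row 7+8=15  col 0·2+1=1

15,1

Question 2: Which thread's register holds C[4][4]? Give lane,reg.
18,0

r=4->g=4,rb=0  c=4->t=2,b0=0
L=4*4+2=18  i=0*2+0=0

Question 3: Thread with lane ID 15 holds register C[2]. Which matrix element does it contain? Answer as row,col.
L=15=>grp=15>>2=3, tig=15&3=3
[2]=>row 3+8=11  col 3·2+0=6

11,6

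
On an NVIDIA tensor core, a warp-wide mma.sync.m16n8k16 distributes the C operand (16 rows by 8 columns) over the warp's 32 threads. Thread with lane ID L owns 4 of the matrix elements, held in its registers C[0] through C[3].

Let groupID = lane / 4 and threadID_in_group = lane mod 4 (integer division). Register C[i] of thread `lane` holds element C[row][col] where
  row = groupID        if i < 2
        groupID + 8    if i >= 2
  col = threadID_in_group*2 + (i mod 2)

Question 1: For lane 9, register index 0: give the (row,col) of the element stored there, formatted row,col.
9: gr=2,th=1
[0] (2+0,1*2+0) = (2,2)

2,2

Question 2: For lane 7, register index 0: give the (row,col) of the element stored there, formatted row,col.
L=7→G=7>>2=1, T=7&3=3
[0]→row 1+0=1  col 3·2+0=6

1,6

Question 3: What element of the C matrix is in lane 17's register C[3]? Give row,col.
lane 17: g=4 (17/4), t=1 (17%4)
i=3: r=4+8=12, c=1*2+1=3

12,3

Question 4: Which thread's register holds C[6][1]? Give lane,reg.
r=6->g=6,rb=0  c=1->t=0,b0=1
L=6*4+0=24  i=0*2+1=1

24,1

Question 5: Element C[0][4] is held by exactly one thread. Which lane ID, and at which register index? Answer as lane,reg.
r=0⇒gr=0,Rb=0  c=4⇒th=2,odd=0
L=0*4+2=2  i=0*2+0=0

2,0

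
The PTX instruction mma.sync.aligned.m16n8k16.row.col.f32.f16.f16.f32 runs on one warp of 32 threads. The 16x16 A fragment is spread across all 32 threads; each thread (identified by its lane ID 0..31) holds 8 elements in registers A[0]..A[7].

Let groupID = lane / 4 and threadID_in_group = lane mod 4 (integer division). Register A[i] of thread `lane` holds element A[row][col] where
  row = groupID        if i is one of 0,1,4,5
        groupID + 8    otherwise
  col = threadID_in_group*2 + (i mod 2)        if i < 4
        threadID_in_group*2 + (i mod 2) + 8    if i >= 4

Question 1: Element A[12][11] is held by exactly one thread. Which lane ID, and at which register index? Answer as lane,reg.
r=12⇒gr=4,Rb=1  c=11⇒Cb=1,th=1,odd=1
L=4*4+1=17  i=1*4+1*2+1=7

17,7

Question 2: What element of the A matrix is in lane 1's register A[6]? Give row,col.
8,10

lane 1: gr=0 (1/4), th=1 (1%4)
i=6: r=0+8=8, c=1*2+0+8=10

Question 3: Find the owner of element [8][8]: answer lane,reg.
0,6

r=8⇒gr=0,Rb=1  c=8⇒Cb=1,th=0,odd=0
L=0*4+0=0  i=1*4+1*2+0=6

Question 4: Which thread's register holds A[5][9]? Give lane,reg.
r:5=>grp=5,rB=0  c:9=>cB=1,tig=0,lo=1
L=5*4+0=20  i=1*4+0*2+1=5

20,5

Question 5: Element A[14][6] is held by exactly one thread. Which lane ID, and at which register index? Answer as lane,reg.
r: 14->gid=6,r8=1  c: 6->c8=0,tid=3,i&1=0
L=6*4+3=27  i=0*4+1*2+0=2

27,2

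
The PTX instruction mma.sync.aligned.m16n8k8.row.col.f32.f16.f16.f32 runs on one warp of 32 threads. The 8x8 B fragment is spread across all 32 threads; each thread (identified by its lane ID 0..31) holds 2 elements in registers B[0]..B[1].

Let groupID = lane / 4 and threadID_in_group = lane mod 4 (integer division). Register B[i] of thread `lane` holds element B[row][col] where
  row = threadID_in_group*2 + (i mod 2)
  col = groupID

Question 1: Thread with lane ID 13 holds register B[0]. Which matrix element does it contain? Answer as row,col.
2,3

lane 13->13/4=3, 13 mod 4=1
i=0  r:2·1+0->2  c:3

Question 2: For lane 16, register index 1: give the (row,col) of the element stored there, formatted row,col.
1,4

L=16=>grp=16>>2=4, tig=16&3=0
[1]=>row 0·2+1=1  col grp=4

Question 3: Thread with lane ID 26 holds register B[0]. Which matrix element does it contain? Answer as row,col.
lane 26->26/4=6, 26 mod 4=2
i=0  r:2·2+0->4  c:6

4,6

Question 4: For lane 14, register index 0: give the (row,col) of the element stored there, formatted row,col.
4,3

14: g=3,t=2
[0] (2*2+0,3) = (4,3)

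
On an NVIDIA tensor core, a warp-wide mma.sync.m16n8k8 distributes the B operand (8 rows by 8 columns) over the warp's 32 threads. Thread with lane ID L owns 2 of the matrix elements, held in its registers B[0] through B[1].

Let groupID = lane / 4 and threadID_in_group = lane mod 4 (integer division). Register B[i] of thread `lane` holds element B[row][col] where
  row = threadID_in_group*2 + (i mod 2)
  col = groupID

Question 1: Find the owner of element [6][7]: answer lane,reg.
c=7⇒gr=7  r=6⇒th=3,odd=0
L=7*4+3=31  i=0=0

31,0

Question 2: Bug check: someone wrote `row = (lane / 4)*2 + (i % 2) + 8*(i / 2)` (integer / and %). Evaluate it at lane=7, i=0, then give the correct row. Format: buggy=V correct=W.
buggy=2 correct=6

`(lane / 4)*2 + (i % 2) + 8*(i / 2)`[7,0]->2
lane 7: g=1 (7/4), t=3 (7%4)
i=0: r=3*2+0=6, c=g=1
row: 2 vs 6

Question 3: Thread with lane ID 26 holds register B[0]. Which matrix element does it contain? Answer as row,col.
4,6

lane 26=>26/4=6, 26 mod 4=2
i=0  r:2·2+0=>4  c:6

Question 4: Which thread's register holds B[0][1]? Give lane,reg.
4,0

c=1→G=1  r=0→T=0,p=0
L=1*4+0=4  i=0=0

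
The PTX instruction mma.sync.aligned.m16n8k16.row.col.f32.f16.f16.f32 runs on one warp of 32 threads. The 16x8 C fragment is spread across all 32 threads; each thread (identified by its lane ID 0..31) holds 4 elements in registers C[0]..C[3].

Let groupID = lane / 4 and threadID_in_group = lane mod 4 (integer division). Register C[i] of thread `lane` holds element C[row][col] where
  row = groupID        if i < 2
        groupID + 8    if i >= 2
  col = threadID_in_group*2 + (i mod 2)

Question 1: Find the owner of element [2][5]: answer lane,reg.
r: 2->gid=2,r8=0  c: 5->tid=2,i&1=1
L=2*4+2=10  i=0*2+1=1

10,1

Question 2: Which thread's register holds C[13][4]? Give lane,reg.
r=13⇒gr=5,Rb=1  c=4⇒th=2,odd=0
L=5*4+2=22  i=1*2+0=2

22,2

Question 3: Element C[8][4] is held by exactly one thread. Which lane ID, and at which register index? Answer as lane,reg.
r: 8->gid=0,r8=1  c: 4->tid=2,i&1=0
L=0*4+2=2  i=1*2+0=2

2,2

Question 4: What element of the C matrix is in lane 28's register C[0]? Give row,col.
7,0

L=28->gid=28>>2=7, tid=28&3=0
[0]->row 7+0=7  col 0·2+0=0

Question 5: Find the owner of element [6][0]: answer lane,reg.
24,0

r=6⇒gr=6,Rb=0  c=0⇒th=0,odd=0
L=6*4+0=24  i=0*2+0=0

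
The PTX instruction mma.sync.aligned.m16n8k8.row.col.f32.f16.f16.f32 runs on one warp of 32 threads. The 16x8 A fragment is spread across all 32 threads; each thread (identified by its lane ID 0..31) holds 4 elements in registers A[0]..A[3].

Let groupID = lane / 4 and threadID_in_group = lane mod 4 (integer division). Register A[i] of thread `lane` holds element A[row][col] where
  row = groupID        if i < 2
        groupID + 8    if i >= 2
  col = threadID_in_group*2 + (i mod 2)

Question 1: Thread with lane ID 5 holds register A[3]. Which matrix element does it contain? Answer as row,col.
lane 5->5/4=1, 5 mod 4=1
i=3  r:1+8->9  c:2·1+1->3

9,3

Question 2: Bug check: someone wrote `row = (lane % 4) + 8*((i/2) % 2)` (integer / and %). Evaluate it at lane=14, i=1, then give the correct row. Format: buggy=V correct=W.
buggy=2 correct=3

`(lane % 4) + 8*((i/2) % 2)`[14,1]->2
lane 14: gid=3 (14/4), tid=2 (14%4)
i=1: r=3+0=3, c=2*2+1=5
row: 2 vs 3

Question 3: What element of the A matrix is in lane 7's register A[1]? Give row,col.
L=7⇒gr=7>>2=1, th=7&3=3
[1]⇒row 1+0=1  col 3·2+1=7

1,7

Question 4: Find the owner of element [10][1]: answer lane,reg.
r:10=>grp=2,rB=1  c:1=>tig=0,lo=1
L=2*4+0=8  i=1*2+1=3

8,3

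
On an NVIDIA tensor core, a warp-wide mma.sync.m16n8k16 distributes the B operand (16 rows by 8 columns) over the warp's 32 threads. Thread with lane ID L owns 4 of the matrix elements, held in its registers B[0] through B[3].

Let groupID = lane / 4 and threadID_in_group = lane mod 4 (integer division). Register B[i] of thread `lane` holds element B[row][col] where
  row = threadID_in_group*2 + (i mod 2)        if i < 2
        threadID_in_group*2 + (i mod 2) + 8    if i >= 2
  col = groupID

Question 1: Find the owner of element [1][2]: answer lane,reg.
c=2->g=2  r=1->rb=0,t=0,b0=1
L=2*4+0=8  i=0*2+1=1

8,1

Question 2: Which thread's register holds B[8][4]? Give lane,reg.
c=4⇒gr=4  r=8⇒Rb=1,th=0,odd=0
L=4*4+0=16  i=1*2+0=2

16,2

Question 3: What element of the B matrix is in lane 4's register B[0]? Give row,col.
0,1

lane 4->4/4=1, 4 mod 4=0
i=0  r:2·0+0+0->0  c:1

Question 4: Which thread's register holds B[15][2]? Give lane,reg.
11,3

c:2=>grp=2  r:15=>rB=1,tig=3,lo=1
L=2*4+3=11  i=1*2+1=3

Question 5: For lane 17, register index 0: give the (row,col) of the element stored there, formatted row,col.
L=17=>grp=17>>2=4, tig=17&3=1
[0]=>row 1·2+0+0=2  col grp=4

2,4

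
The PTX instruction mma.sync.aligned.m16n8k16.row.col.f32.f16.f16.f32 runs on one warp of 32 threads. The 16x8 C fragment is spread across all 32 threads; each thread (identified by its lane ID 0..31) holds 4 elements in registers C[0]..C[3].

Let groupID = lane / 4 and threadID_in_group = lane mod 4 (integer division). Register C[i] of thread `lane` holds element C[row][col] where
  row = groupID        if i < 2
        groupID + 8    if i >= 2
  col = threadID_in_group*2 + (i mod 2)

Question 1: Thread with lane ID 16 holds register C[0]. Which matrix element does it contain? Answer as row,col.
16: gid=4,tid=0
[0] (4+0,0*2+0) = (4,0)

4,0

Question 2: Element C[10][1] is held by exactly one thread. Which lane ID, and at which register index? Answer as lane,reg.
8,3

r: 10->gid=2,r8=1  c: 1->tid=0,i&1=1
L=2*4+0=8  i=1*2+1=3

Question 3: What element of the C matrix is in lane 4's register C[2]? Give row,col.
9,0

4: g=1,t=0
[2] (1+8,0*2+0) = (9,0)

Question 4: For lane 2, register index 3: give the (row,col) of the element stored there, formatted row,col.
8,5

2: gr=0,th=2
[3] (0+8,2*2+1) = (8,5)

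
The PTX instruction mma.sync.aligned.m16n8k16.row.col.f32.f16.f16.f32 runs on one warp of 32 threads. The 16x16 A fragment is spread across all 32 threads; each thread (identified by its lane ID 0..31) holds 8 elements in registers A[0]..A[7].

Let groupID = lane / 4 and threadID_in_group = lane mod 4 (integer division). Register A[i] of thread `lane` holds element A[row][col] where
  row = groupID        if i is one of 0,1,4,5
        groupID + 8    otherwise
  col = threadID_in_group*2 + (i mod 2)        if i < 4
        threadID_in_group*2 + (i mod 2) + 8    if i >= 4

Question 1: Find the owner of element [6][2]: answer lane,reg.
r=6→G=6,rhi=0  c=2→chi=0,T=1,p=0
L=6*4+1=25  i=0*4+0*2+0=0

25,0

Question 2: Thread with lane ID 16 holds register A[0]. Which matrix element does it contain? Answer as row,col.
4,0

16: grp=4,tig=0
[0] (4+0,0*2+0+0) = (4,0)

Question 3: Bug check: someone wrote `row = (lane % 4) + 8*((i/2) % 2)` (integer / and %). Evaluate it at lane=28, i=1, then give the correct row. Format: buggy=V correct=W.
buggy=0 correct=7

`(lane % 4) + 8*((i/2) % 2)`[28,1]=>0
28: grp=7,tig=0
[1] (7+0,0*2+1+0) = (7,1)
row: 0 vs 7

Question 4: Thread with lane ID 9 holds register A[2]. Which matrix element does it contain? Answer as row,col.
10,2

L=9->g=9>>2=2, t=9&3=1
[2]->row 2+8=10  col 1·2+0+0=2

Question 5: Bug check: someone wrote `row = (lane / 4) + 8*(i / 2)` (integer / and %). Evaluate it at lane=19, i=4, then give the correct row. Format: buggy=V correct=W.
buggy=20 correct=4

`(lane / 4) + 8*(i / 2)`[19,4]->20
lane 19->19/4=4, 19 mod 4=3
i=4  r:4+0->4  c:2·3+0+8->14
row: 20 vs 4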